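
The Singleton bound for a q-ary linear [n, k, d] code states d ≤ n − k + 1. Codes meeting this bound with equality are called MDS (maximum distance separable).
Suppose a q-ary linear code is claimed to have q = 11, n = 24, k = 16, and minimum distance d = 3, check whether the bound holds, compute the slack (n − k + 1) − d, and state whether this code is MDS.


Singleton RHS = n − k + 1 = 9, slack = 6, bound satisfied, not MDS.

Singleton bound: d ≤ n − k + 1.
Here n = 24, k = 16, so n − k + 1 = 9.
Given d = 3, check d ≤ 9: YES.
Slack = (n − k + 1) − d = 6.
The code is NOT MDS (slack = 6 > 0).
Description: the claimed parameters are [24, 16, 3]_11; such a code would be non-MDS.


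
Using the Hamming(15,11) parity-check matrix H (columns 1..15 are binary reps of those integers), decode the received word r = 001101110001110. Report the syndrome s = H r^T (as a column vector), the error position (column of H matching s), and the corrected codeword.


s = (0, 0, 0, 1)^T, error position = 1, corrected codeword c = 101101110001110

Compute s = H r^T mod 2 one row at a time:
  s_1 = 1 + 0 + 0 + 0 + 1 + 1 + 1 + 0 = 4 ≡ 0 (mod 2).
  s_2 = 1 + 0 + 1 + 1 + 1 + 1 + 1 + 0 = 6 ≡ 0 (mod 2).
  s_3 = 0 + 1 + 1 + 1 + 0 + 0 + 1 + 0 = 4 ≡ 0 (mod 2).
  s_4 = 0 + 1 + 0 + 1 + 0 + 0 + 1 + 0 = 3 ≡ 1 (mod 2).
s = (0, 0, 0, 1)^T — this equals column 1 of H (binary 0001), so error is at position 1.
Correct: flip bit 1 of r = 001101110001110 to get c = 101101110001110.


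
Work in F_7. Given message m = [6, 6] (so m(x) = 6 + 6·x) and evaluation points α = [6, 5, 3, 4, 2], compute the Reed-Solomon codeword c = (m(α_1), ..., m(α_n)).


c = [0, 1, 3, 2, 4]

Message polynomial: m(x) = 6 + 6·x (mod 7).
For each evaluation point α_i, compute m(α_i) mod 7:
  α_1 = 6: Horner steps 6 → 0, so m(6) = 0.
  α_2 = 5: Horner steps 6 → 1, so m(5) = 1.
  α_3 = 3: Horner steps 6 → 3, so m(3) = 3.
  α_4 = 4: Horner steps 6 → 2, so m(4) = 2.
  α_5 = 2: Horner steps 6 → 4, so m(2) = 4.
Codeword c = [0, 1, 3, 2, 4] ∈ F_7^5.


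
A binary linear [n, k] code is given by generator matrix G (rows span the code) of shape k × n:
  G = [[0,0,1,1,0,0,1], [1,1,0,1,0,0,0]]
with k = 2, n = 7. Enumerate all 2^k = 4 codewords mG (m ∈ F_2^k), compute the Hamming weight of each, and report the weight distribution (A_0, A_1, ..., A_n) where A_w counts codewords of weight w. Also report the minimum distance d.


Weight distribution: A_0 = 1, A_3 = 2, A_4 = 1. Minimum distance d = 3.

Enumerate all 2^2 = 4 messages m ∈ F_2^2.
For each, compute codeword c = mG in F_2^7, then tally its weight.
  m = 00 → c = 0000000, weight = 0.
  m = 10 → c = 0011001, weight = 3.
  m = 01 → c = 1101000, weight = 3.
  m = 11 → c = 1110001, weight = 4.
Tally weights:
  weight 0: 1 codewords.
  weight 3: 2 codewords.
  weight 4: 1 codewords.
Minimum distance d = smallest w > 0 with A_w > 0 = 3.
Sanity: Σ A_w = 4 = 2^2 = 4 ✓.


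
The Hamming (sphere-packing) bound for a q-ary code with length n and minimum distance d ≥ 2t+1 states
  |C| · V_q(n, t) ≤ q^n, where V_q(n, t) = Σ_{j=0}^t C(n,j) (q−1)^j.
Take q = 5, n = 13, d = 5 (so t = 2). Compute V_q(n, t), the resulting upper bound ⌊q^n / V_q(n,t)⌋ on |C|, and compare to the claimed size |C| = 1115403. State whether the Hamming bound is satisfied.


V_q(n, t) = 1301, q^n = 1220703125, Hamming bound = 938280, |C| = 1115403 > bound (violated).

Step 1: Compute V_q(n, t) = Σ_{j=0}^2 C(n, j) (q−1)^j.
  j = 0: C(13,0)·(4)^0 = 1·1 = 1.
  j = 1: C(13,1)·(4)^1 = 13·4 = 52.
  j = 2: C(13,2)·(4)^2 = 78·16 = 1248.
  V_q(n, t) = 1 + 52 + 1248 = 1301.
Step 2: q^n = 5^13 = 1220703125.
Step 3: Hamming bound ⌊q^n / V_q(n,t)⌋ = ⌊1220703125/1301⌋ = 938280.
Step 4: Compare |C| = 1115403 to 938280: violated.
The claimed |C| lies above the Hamming bound, so no 5-ary code of length 13 with d ≥ 5 can have 1115403 codewords.


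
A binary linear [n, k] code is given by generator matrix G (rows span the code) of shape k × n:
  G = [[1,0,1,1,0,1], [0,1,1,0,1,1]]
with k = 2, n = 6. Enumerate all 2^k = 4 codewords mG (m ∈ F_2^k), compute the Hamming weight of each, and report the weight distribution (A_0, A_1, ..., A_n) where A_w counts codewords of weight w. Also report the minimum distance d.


Weight distribution: A_0 = 1, A_4 = 3. Minimum distance d = 4.

Enumerate all 2^2 = 4 messages m ∈ F_2^2.
For each, compute codeword c = mG in F_2^6, then tally its weight.
  m = 00 → c = 000000, weight = 0.
  m = 10 → c = 101101, weight = 4.
  m = 01 → c = 011011, weight = 4.
  m = 11 → c = 110110, weight = 4.
Tally weights:
  weight 0: 1 codewords.
  weight 4: 3 codewords.
Minimum distance d = smallest w > 0 with A_w > 0 = 4.
Sanity: Σ A_w = 4 = 2^2 = 4 ✓.


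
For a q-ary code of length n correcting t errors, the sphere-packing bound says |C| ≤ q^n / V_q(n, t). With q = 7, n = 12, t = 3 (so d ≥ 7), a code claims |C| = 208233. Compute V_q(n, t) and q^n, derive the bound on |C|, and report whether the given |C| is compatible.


V_q(n, t) = 49969, q^n = 13841287201, Hamming bound = 276997, |C| = 208233 ≤ bound (satisfied).

Step 1: Compute V_q(n, t) = Σ_{j=0}^3 C(n, j) (q−1)^j.
  j = 0: C(12,0)·(6)^0 = 1·1 = 1.
  j = 1: C(12,1)·(6)^1 = 12·6 = 72.
  j = 2: C(12,2)·(6)^2 = 66·36 = 2376.
  j = 3: C(12,3)·(6)^3 = 220·216 = 47520.
  V_q(n, t) = 1 + 72 + 2376 + 47520 = 49969.
Step 2: q^n = 7^12 = 13841287201.
Step 3: Hamming bound ⌊q^n / V_q(n,t)⌋ = ⌊13841287201/49969⌋ = 276997.
Step 4: Compare |C| = 208233 to 276997: satisfied.
The claimed |C| lies below the Hamming bound.


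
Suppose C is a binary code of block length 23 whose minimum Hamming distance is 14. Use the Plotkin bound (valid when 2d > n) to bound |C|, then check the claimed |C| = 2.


Plotkin bound M ≤ 4; given |C| = 2 ≤ bound (satisfied).

Check applicability: 2d = 28, n = 23.
2d − n = 5 > 0, so Plotkin applies.
Compute d/(2d−n) = 14/5 ≈ 2.8000.
⌊d/(2d−n)⌋ = 2.
Plotkin bound: M ≤ 2·2 = 4.
Given |C| = 2, check: satisfied.
This |C| is below the Plotkin bound.


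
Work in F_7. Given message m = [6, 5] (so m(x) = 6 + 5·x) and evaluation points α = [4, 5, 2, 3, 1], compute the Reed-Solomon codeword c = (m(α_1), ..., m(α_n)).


c = [5, 3, 2, 0, 4]

Message polynomial: m(x) = 6 + 5·x (mod 7).
For each evaluation point α_i, compute m(α_i) mod 7:
  α_1 = 4: Horner steps 5 → 5, so m(4) = 5.
  α_2 = 5: Horner steps 5 → 3, so m(5) = 3.
  α_3 = 2: Horner steps 5 → 2, so m(2) = 2.
  α_4 = 3: Horner steps 5 → 0, so m(3) = 0.
  α_5 = 1: Horner steps 5 → 4, so m(1) = 4.
Codeword c = [5, 3, 2, 0, 4] ∈ F_7^5.


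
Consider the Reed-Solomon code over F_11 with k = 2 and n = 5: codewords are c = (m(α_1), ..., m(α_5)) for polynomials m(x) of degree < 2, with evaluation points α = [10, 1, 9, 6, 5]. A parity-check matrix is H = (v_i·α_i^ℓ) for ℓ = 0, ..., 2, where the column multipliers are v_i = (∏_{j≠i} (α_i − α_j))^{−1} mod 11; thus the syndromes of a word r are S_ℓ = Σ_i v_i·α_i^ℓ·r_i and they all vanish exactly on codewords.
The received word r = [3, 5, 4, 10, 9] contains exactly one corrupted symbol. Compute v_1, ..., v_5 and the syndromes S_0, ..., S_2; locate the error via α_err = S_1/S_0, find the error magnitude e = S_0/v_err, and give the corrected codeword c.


S = (8, 6, 10), error at position 3, error magnitude e = 2, c = [3, 5, 2, 10, 9].

Step 1: column multipliers v_i = (∏_{j≠i}(α_i − α_j))^{−1} mod 11.
  i = 1 (α = 10): (10−1)(10−9)(10−6)(10−5) = 9·1·4·5 = 180 ≡ 4, so v_1 = 4^{−1} = 3 (mod 11).
  i = 2 (α = 1): (1−10)(1−9)(1−6)(1−5) = (−9)·(−8)·(−5)·(−4) = 1440 ≡ 10, so v_2 = 10^{−1} = 10 (mod 11).
  i = 3 (α = 9): (9−10)(9−1)(9−6)(9−5) = (−1)·8·3·4 = −96 ≡ 3, so v_3 = 3^{−1} = 4 (mod 11).
  i = 4 (α = 6): (6−10)(6−1)(6−9)(6−5) = (−4)·5·(−3)·1 = 60 ≡ 5, so v_4 = 5^{−1} = 9 (mod 11).
  i = 5 (α = 5): (5−10)(5−1)(5−9)(5−6) = (−5)·4·(−4)·(−1) = −80 ≡ 8, so v_5 = 8^{−1} = 7 (mod 11).
  v = [3, 10, 4, 9, 7].
Step 2: syndromes of r = [3, 5, 4, 10, 9] (all sums mod 11).
  S_0 = Σ v_i r_i = 3·3 + 10·5 + 4·4 + 9·10 + 7·9 = 228 ≡ 8.
  S_1 = Σ v_i α_i r_i = 3·10·3 + 10·1·5 + 4·9·4 + 9·6·10 + 7·5·9 = 1139 ≡ 6.
  α_i^2 mod 11 = [1, 1, 4, 3, 3].
  S_2 = Σ v_i α_i^2 r_i = 3·1·3 + 10·1·5 + 4·4·4 + 9·3·10 + 7·3·9 = 582 ≡ 10.
  S = (8, 6, 10) ≠ 0, so r is not a codeword (an error is present).
Step 3: locate the error. For a single error e at position i, S_ℓ = v_i·e·α_i^ℓ, so α_err = S_1/S_0.
  S_0^{−1} = 8^{−1} = 7 (mod 11), so α_err = 6·7 = 42 ≡ 9 = α_3. Error position i = 3.
  Consistency check: S_2/S_1 = 10·2 = 20 ≡ 9 = α_err ✓ (single-error assumption holds).
Step 4: error magnitude e = S_0/v_3 = S_0·∏_{j≠3}(α_3 − α_j) = 8·3 = 24 ≡ 2 (mod 11).
Step 5: correct position 3: c_3 = r_3 − e = 4 − 2 ≡ 2 (mod 11). Hence c = [3, 5, 2, 10, 9].
  Check: interpolating c through the α_i gives m(x) = 4 + 1·x (degree < 2) with m(α_i) = c_i for every i, so c is indeed a codeword.


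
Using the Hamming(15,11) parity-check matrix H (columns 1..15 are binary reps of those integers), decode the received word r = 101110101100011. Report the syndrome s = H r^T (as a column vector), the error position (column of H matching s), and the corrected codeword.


s = (0, 1, 1, 0)^T, error position = 6, corrected codeword c = 101111101100011

Compute s = H r^T mod 2 one row at a time:
  s_1 = 0 + 1 + 1 + 0 + 0 + 0 + 1 + 1 = 4 ≡ 0 (mod 2).
  s_2 = 1 + 1 + 0 + 1 + 0 + 0 + 1 + 1 = 5 ≡ 1 (mod 2).
  s_3 = 0 + 1 + 0 + 1 + 1 + 0 + 1 + 1 = 5 ≡ 1 (mod 2).
  s_4 = 1 + 1 + 1 + 1 + 1 + 0 + 0 + 1 = 6 ≡ 0 (mod 2).
s = (0, 1, 1, 0)^T — this equals column 6 of H (binary 0110), so error is at position 6.
Correct: flip bit 6 of r = 101110101100011 to get c = 101111101100011.


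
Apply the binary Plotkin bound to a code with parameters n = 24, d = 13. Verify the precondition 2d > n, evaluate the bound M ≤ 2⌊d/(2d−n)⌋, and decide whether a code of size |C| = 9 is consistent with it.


Plotkin bound M ≤ 12; given |C| = 9 ≤ bound (satisfied).

Check applicability: 2d = 26, n = 24.
2d − n = 2 > 0, so Plotkin applies.
Compute d/(2d−n) = 13/2 ≈ 6.5000.
⌊d/(2d−n)⌋ = 6.
Plotkin bound: M ≤ 2·6 = 12.
Given |C| = 9, check: satisfied.
This |C| is below the Plotkin bound.


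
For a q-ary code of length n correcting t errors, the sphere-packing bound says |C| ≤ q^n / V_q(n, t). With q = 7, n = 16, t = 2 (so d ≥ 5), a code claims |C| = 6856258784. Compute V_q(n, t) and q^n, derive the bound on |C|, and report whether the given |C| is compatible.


V_q(n, t) = 4417, q^n = 33232930569601, Hamming bound = 7523869270, |C| = 6856258784 ≤ bound (satisfied).

Step 1: Compute V_q(n, t) = Σ_{j=0}^2 C(n, j) (q−1)^j.
  j = 0: C(16,0)·(6)^0 = 1·1 = 1.
  j = 1: C(16,1)·(6)^1 = 16·6 = 96.
  j = 2: C(16,2)·(6)^2 = 120·36 = 4320.
  V_q(n, t) = 1 + 96 + 4320 = 4417.
Step 2: q^n = 7^16 = 33232930569601.
Step 3: Hamming bound ⌊q^n / V_q(n,t)⌋ = ⌊33232930569601/4417⌋ = 7523869270.
Step 4: Compare |C| = 6856258784 to 7523869270: satisfied.
The claimed |C| lies below the Hamming bound.


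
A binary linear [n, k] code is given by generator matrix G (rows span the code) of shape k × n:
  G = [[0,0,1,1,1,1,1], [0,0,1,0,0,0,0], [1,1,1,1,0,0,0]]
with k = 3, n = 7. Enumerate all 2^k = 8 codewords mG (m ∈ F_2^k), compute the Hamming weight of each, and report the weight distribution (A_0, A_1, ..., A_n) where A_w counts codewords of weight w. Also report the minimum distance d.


Weight distribution: A_0 = 1, A_1 = 1, A_3 = 1, A_4 = 2, A_5 = 2, A_6 = 1. Minimum distance d = 1.

Enumerate all 2^3 = 8 messages m ∈ F_2^3.
For each, compute codeword c = mG in F_2^7, then tally its weight.
  m = 000 → c = 0000000, weight = 0.
  m = 100 → c = 0011111, weight = 5.
  m = 010 → c = 0010000, weight = 1.
  m = 110 → c = 0001111, weight = 4.
  m = 001 → c = 1111000, weight = 4.
  m = 101 → c = 1100111, weight = 5.
  m = 011 → c = 1101000, weight = 3.
  m = 111 → c = 1110111, weight = 6.
Tally weights:
  weight 0: 1 codewords.
  weight 1: 1 codewords.
  weight 3: 1 codewords.
  weight 4: 2 codewords.
  weight 5: 2 codewords.
  weight 6: 1 codewords.
Minimum distance d = smallest w > 0 with A_w > 0 = 1.
Sanity: Σ A_w = 8 = 2^3 = 8 ✓.


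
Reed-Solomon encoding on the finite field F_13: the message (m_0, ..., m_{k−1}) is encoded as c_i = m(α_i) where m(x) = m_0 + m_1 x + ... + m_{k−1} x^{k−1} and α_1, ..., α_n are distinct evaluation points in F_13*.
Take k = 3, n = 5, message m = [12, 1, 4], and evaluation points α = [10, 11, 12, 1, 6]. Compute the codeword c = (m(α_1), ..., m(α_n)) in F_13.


c = [6, 0, 2, 4, 6]

Message polynomial: m(x) = 12 + 1·x + 4·x^2 (mod 13).
For each evaluation point α_i, compute m(α_i) mod 13:
  α_1 = 10: Horner steps 4 → 2 → 6, so m(10) = 6.
  α_2 = 11: Horner steps 4 → 6 → 0, so m(11) = 0.
  α_3 = 12: Horner steps 4 → 10 → 2, so m(12) = 2.
  α_4 = 1: Horner steps 4 → 5 → 4, so m(1) = 4.
  α_5 = 6: Horner steps 4 → 12 → 6, so m(6) = 6.
Codeword c = [6, 0, 2, 4, 6] ∈ F_13^5.


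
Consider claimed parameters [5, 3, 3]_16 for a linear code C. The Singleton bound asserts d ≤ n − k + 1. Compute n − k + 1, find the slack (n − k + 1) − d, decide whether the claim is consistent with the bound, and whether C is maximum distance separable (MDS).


Singleton RHS = n − k + 1 = 3, slack = 0, bound satisfied, MDS.

Singleton bound: d ≤ n − k + 1.
Here n = 5, k = 3, so n − k + 1 = 3.
Given d = 3, check d ≤ 3: YES.
Slack = (n − k + 1) − d = 0.
The code is MDS (slack = 0).
Description: the claimed parameters are [5, 3, 3]_16; such a code would be MDS (meets Singleton bound).


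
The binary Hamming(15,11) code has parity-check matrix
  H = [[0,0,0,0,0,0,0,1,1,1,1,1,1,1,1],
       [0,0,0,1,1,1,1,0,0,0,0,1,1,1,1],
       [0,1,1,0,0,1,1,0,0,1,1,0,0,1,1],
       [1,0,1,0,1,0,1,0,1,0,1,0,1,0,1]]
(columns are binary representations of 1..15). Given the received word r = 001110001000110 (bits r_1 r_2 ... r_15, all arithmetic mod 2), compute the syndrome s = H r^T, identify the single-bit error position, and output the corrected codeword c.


s = (1, 0, 0, 0)^T, error position = 8, corrected codeword c = 001110011000110

Compute s = H r^T mod 2 one row at a time:
  s_1 = 0 + 1 + 0 + 0 + 0 + 1 + 1 + 0 = 3 ≡ 1 (mod 2).
  s_2 = 1 + 1 + 0 + 0 + 0 + 1 + 1 + 0 = 4 ≡ 0 (mod 2).
  s_3 = 0 + 1 + 0 + 0 + 0 + 0 + 1 + 0 = 2 ≡ 0 (mod 2).
  s_4 = 0 + 1 + 1 + 0 + 1 + 0 + 1 + 0 = 4 ≡ 0 (mod 2).
s = (1, 0, 0, 0)^T — this equals column 8 of H (binary 1000), so error is at position 8.
Correct: flip bit 8 of r = 001110001000110 to get c = 001110011000110.


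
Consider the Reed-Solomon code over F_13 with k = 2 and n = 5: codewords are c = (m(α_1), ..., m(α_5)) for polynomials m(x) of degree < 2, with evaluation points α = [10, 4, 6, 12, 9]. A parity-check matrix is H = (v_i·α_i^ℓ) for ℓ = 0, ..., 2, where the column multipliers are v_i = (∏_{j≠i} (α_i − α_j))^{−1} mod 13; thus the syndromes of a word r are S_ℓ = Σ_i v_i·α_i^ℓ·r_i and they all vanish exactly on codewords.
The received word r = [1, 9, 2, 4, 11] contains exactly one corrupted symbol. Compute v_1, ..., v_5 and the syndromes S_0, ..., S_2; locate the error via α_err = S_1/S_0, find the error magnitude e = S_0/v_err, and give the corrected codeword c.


S = (5, 8, 5), error at position 4, error magnitude e = 10, c = [1, 9, 2, 7, 11].

Step 1: column multipliers v_i = (∏_{j≠i}(α_i − α_j))^{−1} mod 13.
  i = 1 (α = 10): (10−4)(10−6)(10−12)(10−9) = 6·4·(−2)·1 = −48 ≡ 4, so v_1 = 4^{−1} = 10 (mod 13).
  i = 2 (α = 4): (4−10)(4−6)(4−12)(4−9) = (−6)·(−2)·(−8)·(−5) = 480 ≡ 12, so v_2 = 12^{−1} = 12 (mod 13).
  i = 3 (α = 6): (6−10)(6−4)(6−12)(6−9) = (−4)·2·(−6)·(−3) = −144 ≡ 12, so v_3 = 12^{−1} = 12 (mod 13).
  i = 4 (α = 12): (12−10)(12−4)(12−6)(12−9) = 2·8·6·3 = 288 ≡ 2, so v_4 = 2^{−1} = 7 (mod 13).
  i = 5 (α = 9): (9−10)(9−4)(9−6)(9−12) = (−1)·5·3·(−3) = 45 ≡ 6, so v_5 = 6^{−1} = 11 (mod 13).
  v = [10, 12, 12, 7, 11].
Step 2: syndromes of r = [1, 9, 2, 4, 11] (all sums mod 13).
  S_0 = Σ v_i r_i = 10·1 + 12·9 + 12·2 + 7·4 + 11·11 = 291 ≡ 5.
  S_1 = Σ v_i α_i r_i = 10·10·1 + 12·4·9 + 12·6·2 + 7·12·4 + 11·9·11 = 2101 ≡ 8.
  α_i^2 mod 13 = [9, 3, 10, 1, 3].
  S_2 = Σ v_i α_i^2 r_i = 10·9·1 + 12·3·9 + 12·10·2 + 7·1·4 + 11·3·11 = 1045 ≡ 5.
  S = (5, 8, 5) ≠ 0, so r is not a codeword (an error is present).
Step 3: locate the error. For a single error e at position i, S_ℓ = v_i·e·α_i^ℓ, so α_err = S_1/S_0.
  S_0^{−1} = 5^{−1} = 8 (mod 13), so α_err = 8·8 = 64 ≡ 12 = α_4. Error position i = 4.
  Consistency check: S_2/S_1 = 5·5 = 25 ≡ 12 = α_err ✓ (single-error assumption holds).
Step 4: error magnitude e = S_0/v_4 = S_0·∏_{j≠4}(α_4 − α_j) = 5·2 = 10 ≡ 10 (mod 13).
Step 5: correct position 4: c_4 = r_4 − e = 4 − 10 ≡ 7 (mod 13). Hence c = [1, 9, 2, 7, 11].
  Check: interpolating c through the α_i gives m(x) = 10 + 3·x (degree < 2) with m(α_i) = c_i for every i, so c is indeed a codeword.


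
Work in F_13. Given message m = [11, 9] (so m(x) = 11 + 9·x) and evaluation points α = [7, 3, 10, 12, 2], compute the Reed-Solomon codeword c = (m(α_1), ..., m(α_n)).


c = [9, 12, 10, 2, 3]

Message polynomial: m(x) = 11 + 9·x (mod 13).
For each evaluation point α_i, compute m(α_i) mod 13:
  α_1 = 7: Horner steps 9 → 9, so m(7) = 9.
  α_2 = 3: Horner steps 9 → 12, so m(3) = 12.
  α_3 = 10: Horner steps 9 → 10, so m(10) = 10.
  α_4 = 12: Horner steps 9 → 2, so m(12) = 2.
  α_5 = 2: Horner steps 9 → 3, so m(2) = 3.
Codeword c = [9, 12, 10, 2, 3] ∈ F_13^5.


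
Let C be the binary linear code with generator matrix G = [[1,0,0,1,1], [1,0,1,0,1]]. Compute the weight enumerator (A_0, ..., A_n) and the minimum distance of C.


Weight distribution: A_0 = 1, A_2 = 1, A_3 = 2. Minimum distance d = 2.

Enumerate all 2^2 = 4 messages m ∈ F_2^2.
For each, compute codeword c = mG in F_2^5, then tally its weight.
  m = 00 → c = 00000, weight = 0.
  m = 10 → c = 10011, weight = 3.
  m = 01 → c = 10101, weight = 3.
  m = 11 → c = 00110, weight = 2.
Tally weights:
  weight 0: 1 codewords.
  weight 2: 1 codewords.
  weight 3: 2 codewords.
Minimum distance d = smallest w > 0 with A_w > 0 = 2.
Sanity: Σ A_w = 4 = 2^2 = 4 ✓.


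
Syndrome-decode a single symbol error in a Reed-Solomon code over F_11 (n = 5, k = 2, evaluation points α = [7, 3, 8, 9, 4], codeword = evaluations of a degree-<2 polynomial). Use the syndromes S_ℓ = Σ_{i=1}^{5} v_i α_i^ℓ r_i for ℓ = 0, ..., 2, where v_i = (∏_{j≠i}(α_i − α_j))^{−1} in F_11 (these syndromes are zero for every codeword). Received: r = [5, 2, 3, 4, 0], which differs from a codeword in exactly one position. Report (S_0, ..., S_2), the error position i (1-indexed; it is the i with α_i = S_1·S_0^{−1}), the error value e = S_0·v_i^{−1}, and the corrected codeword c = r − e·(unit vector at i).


S = (5, 1, 9), error at position 4, error magnitude e = 3, c = [5, 2, 3, 1, 0].

Step 1: column multipliers v_i = (∏_{j≠i}(α_i − α_j))^{−1} mod 11.
  i = 1 (α = 7): (7−3)(7−8)(7−9)(7−4) = 4·(−1)·(−2)·3 = 24 ≡ 2, so v_1 = 2^{−1} = 6 (mod 11).
  i = 2 (α = 3): (3−7)(3−8)(3−9)(3−4) = (−4)·(−5)·(−6)·(−1) = 120 ≡ 10, so v_2 = 10^{−1} = 10 (mod 11).
  i = 3 (α = 8): (8−7)(8−3)(8−9)(8−4) = 1·5·(−1)·4 = −20 ≡ 2, so v_3 = 2^{−1} = 6 (mod 11).
  i = 4 (α = 9): (9−7)(9−3)(9−8)(9−4) = 2·6·1·5 = 60 ≡ 5, so v_4 = 5^{−1} = 9 (mod 11).
  i = 5 (α = 4): (4−7)(4−3)(4−8)(4−9) = (−3)·1·(−4)·(−5) = −60 ≡ 6, so v_5 = 6^{−1} = 2 (mod 11).
  v = [6, 10, 6, 9, 2].
Step 2: syndromes of r = [5, 2, 3, 4, 0] (all sums mod 11).
  S_0 = Σ v_i r_i = 6·5 + 10·2 + 6·3 + 9·4 + 2·0 = 104 ≡ 5.
  S_1 = Σ v_i α_i r_i = 6·7·5 + 10·3·2 + 6·8·3 + 9·9·4 + 2·4·0 = 738 ≡ 1.
  α_i^2 mod 11 = [5, 9, 9, 4, 5].
  S_2 = Σ v_i α_i^2 r_i = 6·5·5 + 10·9·2 + 6·9·3 + 9·4·4 + 2·5·0 = 636 ≡ 9.
  S = (5, 1, 9) ≠ 0, so r is not a codeword (an error is present).
Step 3: locate the error. For a single error e at position i, S_ℓ = v_i·e·α_i^ℓ, so α_err = S_1/S_0.
  S_0^{−1} = 5^{−1} = 9 (mod 11), so α_err = 1·9 = 9 ≡ 9 = α_4. Error position i = 4.
  Consistency check: S_2/S_1 = 9·1 = 9 ≡ 9 = α_err ✓ (single-error assumption holds).
Step 4: error magnitude e = S_0/v_4 = S_0·∏_{j≠4}(α_4 − α_j) = 5·5 = 25 ≡ 3 (mod 11).
Step 5: correct position 4: c_4 = r_4 − e = 4 − 3 ≡ 1 (mod 11). Hence c = [5, 2, 3, 1, 0].
  Check: interpolating c through the α_i gives m(x) = 8 + 9·x (degree < 2) with m(α_i) = c_i for every i, so c is indeed a codeword.


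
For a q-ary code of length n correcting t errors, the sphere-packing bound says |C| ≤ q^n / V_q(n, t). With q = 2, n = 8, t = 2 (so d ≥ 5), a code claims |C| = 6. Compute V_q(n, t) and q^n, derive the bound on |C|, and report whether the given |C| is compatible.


V_q(n, t) = 37, q^n = 256, Hamming bound = 6, |C| = 6 ≤ bound (satisfied).

Step 1: Compute V_q(n, t) = Σ_{j=0}^2 C(n, j) (q−1)^j.
  j = 0: C(8,0)·(1)^0 = 1·1 = 1.
  j = 1: C(8,1)·(1)^1 = 8·1 = 8.
  j = 2: C(8,2)·(1)^2 = 28·1 = 28.
  V_q(n, t) = 1 + 8 + 28 = 37.
Step 2: q^n = 2^8 = 256.
Step 3: Hamming bound ⌊q^n / V_q(n,t)⌋ = ⌊256/37⌋ = 6.
Step 4: Compare |C| = 6 to 6: satisfied.
The claimed |C| lies at the Hamming bound (tight).


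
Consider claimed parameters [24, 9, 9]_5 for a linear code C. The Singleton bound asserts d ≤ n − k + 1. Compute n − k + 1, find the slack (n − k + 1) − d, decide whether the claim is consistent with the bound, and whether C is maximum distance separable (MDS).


Singleton RHS = n − k + 1 = 16, slack = 7, bound satisfied, not MDS.

Singleton bound: d ≤ n − k + 1.
Here n = 24, k = 9, so n − k + 1 = 16.
Given d = 9, check d ≤ 16: YES.
Slack = (n − k + 1) − d = 7.
The code is NOT MDS (slack = 7 > 0).
Description: the claimed parameters are [24, 9, 9]_5; such a code would be non-MDS.


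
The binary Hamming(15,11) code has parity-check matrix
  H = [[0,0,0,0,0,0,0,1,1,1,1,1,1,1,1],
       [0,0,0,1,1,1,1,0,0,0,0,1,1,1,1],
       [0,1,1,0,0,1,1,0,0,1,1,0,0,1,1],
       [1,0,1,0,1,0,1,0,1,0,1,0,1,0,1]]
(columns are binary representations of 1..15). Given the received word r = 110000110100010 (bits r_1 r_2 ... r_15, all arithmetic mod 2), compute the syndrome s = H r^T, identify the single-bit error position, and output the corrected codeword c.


s = (1, 0, 0, 0)^T, error position = 8, corrected codeword c = 110000100100010

Compute s = H r^T mod 2 one row at a time:
  s_1 = 1 + 0 + 1 + 0 + 0 + 0 + 1 + 0 = 3 ≡ 1 (mod 2).
  s_2 = 0 + 0 + 0 + 1 + 0 + 0 + 1 + 0 = 2 ≡ 0 (mod 2).
  s_3 = 1 + 0 + 0 + 1 + 1 + 0 + 1 + 0 = 4 ≡ 0 (mod 2).
  s_4 = 1 + 0 + 0 + 1 + 0 + 0 + 0 + 0 = 2 ≡ 0 (mod 2).
s = (1, 0, 0, 0)^T — this equals column 8 of H (binary 1000), so error is at position 8.
Correct: flip bit 8 of r = 110000110100010 to get c = 110000100100010.


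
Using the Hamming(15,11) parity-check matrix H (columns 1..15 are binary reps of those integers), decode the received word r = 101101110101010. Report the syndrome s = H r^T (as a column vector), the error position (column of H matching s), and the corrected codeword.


s = (0, 1, 1, 1)^T, error position = 7, corrected codeword c = 101101010101010

Compute s = H r^T mod 2 one row at a time:
  s_1 = 1 + 0 + 1 + 0 + 1 + 0 + 1 + 0 = 4 ≡ 0 (mod 2).
  s_2 = 1 + 0 + 1 + 1 + 1 + 0 + 1 + 0 = 5 ≡ 1 (mod 2).
  s_3 = 0 + 1 + 1 + 1 + 1 + 0 + 1 + 0 = 5 ≡ 1 (mod 2).
  s_4 = 1 + 1 + 0 + 1 + 0 + 0 + 0 + 0 = 3 ≡ 1 (mod 2).
s = (0, 1, 1, 1)^T — this equals column 7 of H (binary 0111), so error is at position 7.
Correct: flip bit 7 of r = 101101110101010 to get c = 101101010101010.


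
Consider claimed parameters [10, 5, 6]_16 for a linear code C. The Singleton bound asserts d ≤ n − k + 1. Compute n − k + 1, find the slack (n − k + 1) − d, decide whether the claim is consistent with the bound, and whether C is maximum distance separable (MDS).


Singleton RHS = n − k + 1 = 6, slack = 0, bound satisfied, MDS.

Singleton bound: d ≤ n − k + 1.
Here n = 10, k = 5, so n − k + 1 = 6.
Given d = 6, check d ≤ 6: YES.
Slack = (n − k + 1) − d = 0.
The code is MDS (slack = 0).
Description: the claimed parameters are [10, 5, 6]_16; such a code would be MDS (meets Singleton bound).


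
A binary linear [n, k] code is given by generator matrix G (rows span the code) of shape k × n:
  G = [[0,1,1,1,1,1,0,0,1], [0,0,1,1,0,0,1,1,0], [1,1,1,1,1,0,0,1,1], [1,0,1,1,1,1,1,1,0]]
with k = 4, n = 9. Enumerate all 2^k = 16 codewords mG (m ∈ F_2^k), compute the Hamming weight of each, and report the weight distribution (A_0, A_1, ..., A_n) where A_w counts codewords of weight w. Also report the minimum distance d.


Weight distribution: A_0 = 1, A_2 = 1, A_3 = 2, A_4 = 3, A_5 = 4, A_6 = 3, A_7 = 2. Minimum distance d = 2.

Enumerate all 2^4 = 16 messages m ∈ F_2^4.
For each, compute codeword c = mG in F_2^9, then tally its weight.
  m = 0000 → c = 000000000, weight = 0.
  m = 1000 → c = 011111001, weight = 6.
  m = 0100 → c = 001100110, weight = 4.
  m = 1100 → c = 010011111, weight = 6.
  m = 0010 → c = 111110011, weight = 7.
  m = 1010 → c = 100001010, weight = 3.
  m = 0110 → c = 110010101, weight = 5.
  m = 1110 → c = 101101100, weight = 5.
  m = 0001 → c = 101111110, weight = 7.
  m = 1001 → c = 110000111, weight = 5.
  m = 0101 → c = 100011000, weight = 3.
  m = 1101 → c = 111100001, weight = 5.
  m = 0011 → c = 010001101, weight = 4.
  m = 1011 → c = 001110100, weight = 4.
  m = 0111 → c = 011101011, weight = 6.
  m = 1111 → c = 000010010, weight = 2.
Tally weights:
  weight 0: 1 codewords.
  weight 2: 1 codewords.
  weight 3: 2 codewords.
  weight 4: 3 codewords.
  weight 5: 4 codewords.
  weight 6: 3 codewords.
  weight 7: 2 codewords.
Minimum distance d = smallest w > 0 with A_w > 0 = 2.
Sanity: Σ A_w = 16 = 2^4 = 16 ✓.


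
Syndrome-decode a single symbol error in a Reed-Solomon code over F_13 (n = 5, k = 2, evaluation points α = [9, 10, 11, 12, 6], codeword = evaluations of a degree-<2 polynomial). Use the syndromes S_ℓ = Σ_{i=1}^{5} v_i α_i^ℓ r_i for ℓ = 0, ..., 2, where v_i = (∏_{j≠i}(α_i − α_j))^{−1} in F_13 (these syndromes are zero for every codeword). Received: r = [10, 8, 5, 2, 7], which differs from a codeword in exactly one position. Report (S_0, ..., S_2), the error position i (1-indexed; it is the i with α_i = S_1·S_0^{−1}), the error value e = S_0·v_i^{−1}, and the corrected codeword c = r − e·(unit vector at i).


S = (8, 7, 11), error at position 1, error magnitude e = 12, c = [11, 8, 5, 2, 7].

Step 1: column multipliers v_i = (∏_{j≠i}(α_i − α_j))^{−1} mod 13.
  i = 1 (α = 9): (9−10)(9−11)(9−12)(9−6) = (−1)·(−2)·(−3)·3 = −18 ≡ 8, so v_1 = 8^{−1} = 5 (mod 13).
  i = 2 (α = 10): (10−9)(10−11)(10−12)(10−6) = 1·(−1)·(−2)·4 = 8 ≡ 8, so v_2 = 8^{−1} = 5 (mod 13).
  i = 3 (α = 11): (11−9)(11−10)(11−12)(11−6) = 2·1·(−1)·5 = −10 ≡ 3, so v_3 = 3^{−1} = 9 (mod 13).
  i = 4 (α = 12): (12−9)(12−10)(12−11)(12−6) = 3·2·1·6 = 36 ≡ 10, so v_4 = 10^{−1} = 4 (mod 13).
  i = 5 (α = 6): (6−9)(6−10)(6−11)(6−12) = (−3)·(−4)·(−5)·(−6) = 360 ≡ 9, so v_5 = 9^{−1} = 3 (mod 13).
  v = [5, 5, 9, 4, 3].
Step 2: syndromes of r = [10, 8, 5, 2, 7] (all sums mod 13).
  S_0 = Σ v_i r_i = 5·10 + 5·8 + 9·5 + 4·2 + 3·7 = 164 ≡ 8.
  S_1 = Σ v_i α_i r_i = 5·9·10 + 5·10·8 + 9·11·5 + 4·12·2 + 3·6·7 = 1567 ≡ 7.
  α_i^2 mod 13 = [3, 9, 4, 1, 10].
  S_2 = Σ v_i α_i^2 r_i = 5·3·10 + 5·9·8 + 9·4·5 + 4·1·2 + 3·10·7 = 908 ≡ 11.
  S = (8, 7, 11) ≠ 0, so r is not a codeword (an error is present).
Step 3: locate the error. For a single error e at position i, S_ℓ = v_i·e·α_i^ℓ, so α_err = S_1/S_0.
  S_0^{−1} = 8^{−1} = 5 (mod 13), so α_err = 7·5 = 35 ≡ 9 = α_1. Error position i = 1.
  Consistency check: S_2/S_1 = 11·2 = 22 ≡ 9 = α_err ✓ (single-error assumption holds).
Step 4: error magnitude e = S_0/v_1 = S_0·∏_{j≠1}(α_1 − α_j) = 8·8 = 64 ≡ 12 (mod 13).
Step 5: correct position 1: c_1 = r_1 − e = 10 − 12 ≡ 11 (mod 13). Hence c = [11, 8, 5, 2, 7].
  Check: interpolating c through the α_i gives m(x) = 12 + 10·x (degree < 2) with m(α_i) = c_i for every i, so c is indeed a codeword.


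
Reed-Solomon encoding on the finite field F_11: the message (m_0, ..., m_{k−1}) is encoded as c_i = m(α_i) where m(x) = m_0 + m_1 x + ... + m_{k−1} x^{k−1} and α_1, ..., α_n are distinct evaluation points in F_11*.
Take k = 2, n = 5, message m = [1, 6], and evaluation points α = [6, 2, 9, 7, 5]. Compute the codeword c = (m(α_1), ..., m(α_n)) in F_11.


c = [4, 2, 0, 10, 9]

Message polynomial: m(x) = 1 + 6·x (mod 11).
For each evaluation point α_i, compute m(α_i) mod 11:
  α_1 = 6: Horner steps 6 → 4, so m(6) = 4.
  α_2 = 2: Horner steps 6 → 2, so m(2) = 2.
  α_3 = 9: Horner steps 6 → 0, so m(9) = 0.
  α_4 = 7: Horner steps 6 → 10, so m(7) = 10.
  α_5 = 5: Horner steps 6 → 9, so m(5) = 9.
Codeword c = [4, 2, 0, 10, 9] ∈ F_11^5.


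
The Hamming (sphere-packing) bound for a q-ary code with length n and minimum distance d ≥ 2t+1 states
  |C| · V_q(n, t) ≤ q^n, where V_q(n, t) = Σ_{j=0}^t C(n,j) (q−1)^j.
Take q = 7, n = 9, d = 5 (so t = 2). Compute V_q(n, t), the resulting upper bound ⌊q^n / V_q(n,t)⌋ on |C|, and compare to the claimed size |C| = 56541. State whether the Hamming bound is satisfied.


V_q(n, t) = 1351, q^n = 40353607, Hamming bound = 29869, |C| = 56541 > bound (violated).

Step 1: Compute V_q(n, t) = Σ_{j=0}^2 C(n, j) (q−1)^j.
  j = 0: C(9,0)·(6)^0 = 1·1 = 1.
  j = 1: C(9,1)·(6)^1 = 9·6 = 54.
  j = 2: C(9,2)·(6)^2 = 36·36 = 1296.
  V_q(n, t) = 1 + 54 + 1296 = 1351.
Step 2: q^n = 7^9 = 40353607.
Step 3: Hamming bound ⌊q^n / V_q(n,t)⌋ = ⌊40353607/1351⌋ = 29869.
Step 4: Compare |C| = 56541 to 29869: violated.
The claimed |C| lies above the Hamming bound, so no 7-ary code of length 9 with d ≥ 5 can have 56541 codewords.


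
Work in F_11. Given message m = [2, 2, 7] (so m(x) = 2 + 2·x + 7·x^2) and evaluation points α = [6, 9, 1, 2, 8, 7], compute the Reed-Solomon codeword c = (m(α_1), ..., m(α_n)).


c = [2, 4, 0, 1, 4, 7]

Message polynomial: m(x) = 2 + 2·x + 7·x^2 (mod 11).
For each evaluation point α_i, compute m(α_i) mod 11:
  α_1 = 6: Horner steps 7 → 0 → 2, so m(6) = 2.
  α_2 = 9: Horner steps 7 → 10 → 4, so m(9) = 4.
  α_3 = 1: Horner steps 7 → 9 → 0, so m(1) = 0.
  α_4 = 2: Horner steps 7 → 5 → 1, so m(2) = 1.
  α_5 = 8: Horner steps 7 → 3 → 4, so m(8) = 4.
  α_6 = 7: Horner steps 7 → 7 → 7, so m(7) = 7.
Codeword c = [2, 4, 0, 1, 4, 7] ∈ F_11^6.


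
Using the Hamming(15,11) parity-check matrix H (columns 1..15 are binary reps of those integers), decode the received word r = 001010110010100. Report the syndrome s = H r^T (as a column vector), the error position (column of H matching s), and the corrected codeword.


s = (1, 1, 1, 1)^T, error position = 15, corrected codeword c = 001010110010101

Compute s = H r^T mod 2 one row at a time:
  s_1 = 1 + 0 + 0 + 1 + 0 + 1 + 0 + 0 = 3 ≡ 1 (mod 2).
  s_2 = 0 + 1 + 0 + 1 + 0 + 1 + 0 + 0 = 3 ≡ 1 (mod 2).
  s_3 = 0 + 1 + 0 + 1 + 0 + 1 + 0 + 0 = 3 ≡ 1 (mod 2).
  s_4 = 0 + 1 + 1 + 1 + 0 + 1 + 1 + 0 = 5 ≡ 1 (mod 2).
s = (1, 1, 1, 1)^T — this equals column 15 of H (binary 1111), so error is at position 15.
Correct: flip bit 15 of r = 001010110010100 to get c = 001010110010101.


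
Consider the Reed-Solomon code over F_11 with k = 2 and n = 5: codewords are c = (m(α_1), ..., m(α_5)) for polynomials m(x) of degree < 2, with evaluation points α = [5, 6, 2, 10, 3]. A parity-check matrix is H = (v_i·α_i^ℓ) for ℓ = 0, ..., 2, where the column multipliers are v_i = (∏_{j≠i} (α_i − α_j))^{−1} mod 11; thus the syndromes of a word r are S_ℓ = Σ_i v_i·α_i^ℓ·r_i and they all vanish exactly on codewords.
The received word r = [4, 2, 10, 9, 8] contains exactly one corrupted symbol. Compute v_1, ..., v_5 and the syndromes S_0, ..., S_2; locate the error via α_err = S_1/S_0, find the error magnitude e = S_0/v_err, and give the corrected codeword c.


S = (9, 2, 9), error at position 4, error magnitude e = 4, c = [4, 2, 10, 5, 8].

Step 1: column multipliers v_i = (∏_{j≠i}(α_i − α_j))^{−1} mod 11.
  i = 1 (α = 5): (5−6)(5−2)(5−10)(5−3) = (−1)·3·(−5)·2 = 30 ≡ 8, so v_1 = 8^{−1} = 7 (mod 11).
  i = 2 (α = 6): (6−5)(6−2)(6−10)(6−3) = 1·4·(−4)·3 = −48 ≡ 7, so v_2 = 7^{−1} = 8 (mod 11).
  i = 3 (α = 2): (2−5)(2−6)(2−10)(2−3) = (−3)·(−4)·(−8)·(−1) = 96 ≡ 8, so v_3 = 8^{−1} = 7 (mod 11).
  i = 4 (α = 10): (10−5)(10−6)(10−2)(10−3) = 5·4·8·7 = 1120 ≡ 9, so v_4 = 9^{−1} = 5 (mod 11).
  i = 5 (α = 3): (3−5)(3−6)(3−2)(3−10) = (−2)·(−3)·1·(−7) = −42 ≡ 2, so v_5 = 2^{−1} = 6 (mod 11).
  v = [7, 8, 7, 5, 6].
Step 2: syndromes of r = [4, 2, 10, 9, 8] (all sums mod 11).
  S_0 = Σ v_i r_i = 7·4 + 8·2 + 7·10 + 5·9 + 6·8 = 207 ≡ 9.
  S_1 = Σ v_i α_i r_i = 7·5·4 + 8·6·2 + 7·2·10 + 5·10·9 + 6·3·8 = 970 ≡ 2.
  α_i^2 mod 11 = [3, 3, 4, 1, 9].
  S_2 = Σ v_i α_i^2 r_i = 7·3·4 + 8·3·2 + 7·4·10 + 5·1·9 + 6·9·8 = 889 ≡ 9.
  S = (9, 2, 9) ≠ 0, so r is not a codeword (an error is present).
Step 3: locate the error. For a single error e at position i, S_ℓ = v_i·e·α_i^ℓ, so α_err = S_1/S_0.
  S_0^{−1} = 9^{−1} = 5 (mod 11), so α_err = 2·5 = 10 ≡ 10 = α_4. Error position i = 4.
  Consistency check: S_2/S_1 = 9·6 = 54 ≡ 10 = α_err ✓ (single-error assumption holds).
Step 4: error magnitude e = S_0/v_4 = S_0·∏_{j≠4}(α_4 − α_j) = 9·9 = 81 ≡ 4 (mod 11).
Step 5: correct position 4: c_4 = r_4 − e = 9 − 4 ≡ 5 (mod 11). Hence c = [4, 2, 10, 5, 8].
  Check: interpolating c through the α_i gives m(x) = 3 + 9·x (degree < 2) with m(α_i) = c_i for every i, so c is indeed a codeword.


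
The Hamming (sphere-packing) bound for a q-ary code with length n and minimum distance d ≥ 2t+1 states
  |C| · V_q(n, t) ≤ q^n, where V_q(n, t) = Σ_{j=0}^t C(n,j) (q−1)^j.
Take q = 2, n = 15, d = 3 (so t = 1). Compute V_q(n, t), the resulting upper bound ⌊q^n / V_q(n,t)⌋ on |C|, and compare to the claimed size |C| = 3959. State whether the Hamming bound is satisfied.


V_q(n, t) = 16, q^n = 32768, Hamming bound = 2048, |C| = 3959 > bound (violated).

Step 1: Compute V_q(n, t) = Σ_{j=0}^1 C(n, j) (q−1)^j.
  j = 0: C(15,0)·(1)^0 = 1·1 = 1.
  j = 1: C(15,1)·(1)^1 = 15·1 = 15.
  V_q(n, t) = 1 + 15 = 16.
Step 2: q^n = 2^15 = 32768.
Step 3: Hamming bound ⌊q^n / V_q(n,t)⌋ = ⌊32768/16⌋ = 2048.
Step 4: Compare |C| = 3959 to 2048: violated.
The claimed |C| lies above the Hamming bound, so no 2-ary code of length 15 with d ≥ 3 can have 3959 codewords.


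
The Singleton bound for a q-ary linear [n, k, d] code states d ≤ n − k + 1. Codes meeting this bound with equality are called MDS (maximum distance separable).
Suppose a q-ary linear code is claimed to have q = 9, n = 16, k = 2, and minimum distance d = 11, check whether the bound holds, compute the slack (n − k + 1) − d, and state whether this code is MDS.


Singleton RHS = n − k + 1 = 15, slack = 4, bound satisfied, not MDS.

Singleton bound: d ≤ n − k + 1.
Here n = 16, k = 2, so n − k + 1 = 15.
Given d = 11, check d ≤ 15: YES.
Slack = (n − k + 1) − d = 4.
The code is NOT MDS (slack = 4 > 0).
Description: the claimed parameters are [16, 2, 11]_9; such a code would be non-MDS.


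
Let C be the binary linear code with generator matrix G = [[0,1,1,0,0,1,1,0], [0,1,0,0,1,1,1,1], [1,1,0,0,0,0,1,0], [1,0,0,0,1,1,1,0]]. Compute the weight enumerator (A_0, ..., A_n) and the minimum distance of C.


Weight distribution: A_0 = 1, A_2 = 1, A_3 = 6, A_4 = 5, A_5 = 2, A_6 = 1. Minimum distance d = 2.

Enumerate all 2^4 = 16 messages m ∈ F_2^4.
For each, compute codeword c = mG in F_2^8, then tally its weight.
  m = 0000 → c = 00000000, weight = 0.
  m = 1000 → c = 01100110, weight = 4.
  m = 0100 → c = 01001111, weight = 5.
  m = 1100 → c = 00101001, weight = 3.
  m = 0010 → c = 11000010, weight = 3.
  m = 1010 → c = 10100100, weight = 3.
  m = 0110 → c = 10001101, weight = 4.
  m = 1110 → c = 11101011, weight = 6.
  m = 0001 → c = 10001110, weight = 4.
  m = 1001 → c = 11101000, weight = 4.
  m = 0101 → c = 11000001, weight = 3.
  m = 1101 → c = 10100111, weight = 5.
  m = 0011 → c = 01001100, weight = 3.
  m = 1011 → c = 00101010, weight = 3.
  m = 0111 → c = 00000011, weight = 2.
  m = 1111 → c = 01100101, weight = 4.
Tally weights:
  weight 0: 1 codewords.
  weight 2: 1 codewords.
  weight 3: 6 codewords.
  weight 4: 5 codewords.
  weight 5: 2 codewords.
  weight 6: 1 codewords.
Minimum distance d = smallest w > 0 with A_w > 0 = 2.
Sanity: Σ A_w = 16 = 2^4 = 16 ✓.


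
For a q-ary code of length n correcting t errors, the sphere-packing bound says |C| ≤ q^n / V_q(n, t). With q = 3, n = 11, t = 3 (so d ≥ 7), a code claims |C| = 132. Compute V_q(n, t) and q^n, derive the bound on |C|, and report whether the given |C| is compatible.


V_q(n, t) = 1563, q^n = 177147, Hamming bound = 113, |C| = 132 > bound (violated).

Step 1: Compute V_q(n, t) = Σ_{j=0}^3 C(n, j) (q−1)^j.
  j = 0: C(11,0)·(2)^0 = 1·1 = 1.
  j = 1: C(11,1)·(2)^1 = 11·2 = 22.
  j = 2: C(11,2)·(2)^2 = 55·4 = 220.
  j = 3: C(11,3)·(2)^3 = 165·8 = 1320.
  V_q(n, t) = 1 + 22 + 220 + 1320 = 1563.
Step 2: q^n = 3^11 = 177147.
Step 3: Hamming bound ⌊q^n / V_q(n,t)⌋ = ⌊177147/1563⌋ = 113.
Step 4: Compare |C| = 132 to 113: violated.
The claimed |C| lies above the Hamming bound, so no 3-ary code of length 11 with d ≥ 7 can have 132 codewords.


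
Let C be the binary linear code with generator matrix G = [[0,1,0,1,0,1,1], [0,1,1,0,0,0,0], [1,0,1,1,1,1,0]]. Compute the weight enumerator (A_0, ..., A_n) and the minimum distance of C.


Weight distribution: A_0 = 1, A_2 = 1, A_3 = 1, A_4 = 2, A_5 = 3. Minimum distance d = 2.

Enumerate all 2^3 = 8 messages m ∈ F_2^3.
For each, compute codeword c = mG in F_2^7, then tally its weight.
  m = 000 → c = 0000000, weight = 0.
  m = 100 → c = 0101011, weight = 4.
  m = 010 → c = 0110000, weight = 2.
  m = 110 → c = 0011011, weight = 4.
  m = 001 → c = 1011110, weight = 5.
  m = 101 → c = 1110101, weight = 5.
  m = 011 → c = 1101110, weight = 5.
  m = 111 → c = 1000101, weight = 3.
Tally weights:
  weight 0: 1 codewords.
  weight 2: 1 codewords.
  weight 3: 1 codewords.
  weight 4: 2 codewords.
  weight 5: 3 codewords.
Minimum distance d = smallest w > 0 with A_w > 0 = 2.
Sanity: Σ A_w = 8 = 2^3 = 8 ✓.


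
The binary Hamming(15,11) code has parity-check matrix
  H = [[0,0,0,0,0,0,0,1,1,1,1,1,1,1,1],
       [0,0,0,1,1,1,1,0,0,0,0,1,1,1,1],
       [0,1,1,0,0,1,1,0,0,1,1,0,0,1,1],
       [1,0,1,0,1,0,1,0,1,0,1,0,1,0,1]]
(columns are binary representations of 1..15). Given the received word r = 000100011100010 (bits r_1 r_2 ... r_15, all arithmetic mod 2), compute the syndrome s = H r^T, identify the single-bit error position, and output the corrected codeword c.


s = (0, 0, 0, 1)^T, error position = 1, corrected codeword c = 100100011100010

Compute s = H r^T mod 2 one row at a time:
  s_1 = 1 + 1 + 1 + 0 + 0 + 0 + 1 + 0 = 4 ≡ 0 (mod 2).
  s_2 = 1 + 0 + 0 + 0 + 0 + 0 + 1 + 0 = 2 ≡ 0 (mod 2).
  s_3 = 0 + 0 + 0 + 0 + 1 + 0 + 1 + 0 = 2 ≡ 0 (mod 2).
  s_4 = 0 + 0 + 0 + 0 + 1 + 0 + 0 + 0 = 1 ≡ 1 (mod 2).
s = (0, 0, 0, 1)^T — this equals column 1 of H (binary 0001), so error is at position 1.
Correct: flip bit 1 of r = 000100011100010 to get c = 100100011100010.
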